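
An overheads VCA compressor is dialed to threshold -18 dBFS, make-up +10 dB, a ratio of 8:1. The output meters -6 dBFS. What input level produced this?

-2 dBFS

Stripping the +10 dB make-up gives -16 dBFS at the gain stage.
The compressed level sits -16 − (-18) = 2 dB over threshold.
Before 8:1 compression the overshoot was 2 × 8 = 16 dB, so input = -18 + 16 = -2 dBFS.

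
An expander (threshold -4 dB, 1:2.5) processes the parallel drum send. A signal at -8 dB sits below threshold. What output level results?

-14 dB

The input is 4 dB below the -4 dB threshold.
A 1:2.5 expander multiplies undershoot by 2.5: 4 × 2.5 = 10 dB below threshold.
Output = -4 − 10 = -14 dB.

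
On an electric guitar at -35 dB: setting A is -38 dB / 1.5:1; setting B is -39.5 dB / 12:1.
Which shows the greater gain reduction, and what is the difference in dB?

A: overshoot 3 dB → output overshoot 2 dB → GR 1 dB.
B: overshoot 4.5 dB → output overshoot 0.375 dB → GR 4.125 dB.
Difference: 3.125 dB in favour of B.

B, by 3.125 dB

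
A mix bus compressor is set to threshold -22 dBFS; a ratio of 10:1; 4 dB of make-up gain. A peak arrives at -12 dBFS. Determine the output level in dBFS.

The input is 10 dB above the -22 dBFS threshold.
At 10:1 the overshoot is divided by 10, leaving 1 dB above threshold.
That puts the output at -21 dBFS; make-up adds 4 dB, giving -17 dBFS.

-17 dBFS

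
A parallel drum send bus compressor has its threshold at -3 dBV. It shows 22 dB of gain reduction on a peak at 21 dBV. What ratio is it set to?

12:1

Input overshoot = 21 − (-3) = 24 dB.
Output overshoot = 24 − 22 = 2 dB.
Ratio = input overshoot / output overshoot = 24 / 2 = 12.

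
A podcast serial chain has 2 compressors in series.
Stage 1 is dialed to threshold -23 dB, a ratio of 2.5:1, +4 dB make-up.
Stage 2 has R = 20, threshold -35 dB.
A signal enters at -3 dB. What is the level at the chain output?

Stage 1: overshoot 20 dB → 20/2.5 = 8 dB → -15 dB; +4 dB make-up → -11 dB.
Stage 2: overshoot 24 dB → 24/20 = 1.2 dB → -33.8 dB.

-33.8 dB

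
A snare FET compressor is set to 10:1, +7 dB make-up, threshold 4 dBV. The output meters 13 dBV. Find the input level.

24 dBV

Stripping the +7 dB make-up gives 6 dBV at the gain stage.
Post-compression overshoot = 6 − 4 = 2 dB.
Before 10:1 compression the overshoot was 2 × 10 = 20 dB, so input = 4 + 20 = 24 dBV.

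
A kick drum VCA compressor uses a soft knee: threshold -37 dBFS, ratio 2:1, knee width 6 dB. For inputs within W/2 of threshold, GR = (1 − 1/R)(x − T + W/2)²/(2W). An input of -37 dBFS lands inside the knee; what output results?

-37.375 dBFS

x − T + W/2 = -37 − (-37) + 3 = 3.
GR = (1 − 1/2) × 3² / 12 = 0.5 × 9 / 12 = 0.375 dB.
Output = -37 − 0.375 = -37.375 dBFS.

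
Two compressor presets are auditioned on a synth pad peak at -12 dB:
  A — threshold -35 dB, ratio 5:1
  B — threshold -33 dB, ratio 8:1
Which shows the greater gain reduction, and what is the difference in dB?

A, by 0.025 dB

A: 23 dB over, compressed to 4.6 dB over, so 18.4 dB of GR.
B: 21 dB over, compressed to 2.625 dB over, so 18.375 dB of GR.
A reduces 0.025 dB more.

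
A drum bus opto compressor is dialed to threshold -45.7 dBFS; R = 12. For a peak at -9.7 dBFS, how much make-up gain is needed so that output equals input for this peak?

The peak compresses to -45.7 + 36/12 = -42.7 dBFS.
To reach -9.7 dBFS requires -9.7 − (-42.7) = 33 dB of make-up.

33 dB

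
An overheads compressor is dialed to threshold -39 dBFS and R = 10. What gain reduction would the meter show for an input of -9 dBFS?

-9 dBFS exceeds the threshold by 30 dB.
After 10:1 compression the overshoot becomes 30/10 = 3 dB.
Gain reduction = 30 − 3 = 27 dB.

27 dB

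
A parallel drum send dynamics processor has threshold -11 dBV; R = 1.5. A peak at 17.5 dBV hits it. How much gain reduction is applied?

9.5 dB

Overshoot = 17.5 − (-11) = 28.5 dB.
After 1.5:1 compression the overshoot becomes 28.5/1.5 = 19 dB.
Gain reduction = 28.5 − 19 = 9.5 dB.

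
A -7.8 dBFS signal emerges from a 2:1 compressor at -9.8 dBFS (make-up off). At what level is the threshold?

Let T be the threshold. Output overshoot = (input overshoot)/R, so -9.8 − T = (-7.8 − T)/2.
2·(-9.8 − T) = -7.8 − T → 1·T = -19.6 − (-7.8) = -11.8.
T = -11.8/1 = -11.8 dBFS.

-11.8 dBFS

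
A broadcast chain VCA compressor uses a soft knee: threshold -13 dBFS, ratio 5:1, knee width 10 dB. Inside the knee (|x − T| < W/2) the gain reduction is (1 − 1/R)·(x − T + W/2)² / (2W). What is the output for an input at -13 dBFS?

-14 dBFS

x − T + W/2 = -13 − (-13) + 5 = 5.
GR = (1 − 1/5) × 5² / 20 = 0.8 × 25 / 20 = 1 dB.
Output = -13 − 1 = -14 dBFS.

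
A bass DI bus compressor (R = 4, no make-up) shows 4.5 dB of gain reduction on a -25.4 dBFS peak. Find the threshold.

Gain reduction = -25.4 − (-29.9) = 4.5 dB; output overshoot = GR / (R − 1) = 4.5 / 3 = 1.5 dB.
Threshold = output − output overshoot = -29.9 − 1.5 = -31.4 dBFS.

-31.4 dBFS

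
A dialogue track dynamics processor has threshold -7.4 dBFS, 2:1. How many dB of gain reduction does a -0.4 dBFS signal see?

3.5 dB

Overshoot = -0.4 − (-7.4) = 7 dB.
After 2:1 compression the overshoot becomes 7/2 = 3.5 dB.
Gain reduction = 7 − 3.5 = 3.5 dB.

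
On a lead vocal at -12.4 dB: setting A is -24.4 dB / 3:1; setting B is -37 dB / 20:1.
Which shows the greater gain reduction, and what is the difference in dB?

B, by 15.37 dB

A: GR = 12 − 12/3 = 8 dB.
B: GR = 24.6 − 24.6/20 = 23.37 dB.
B applies 15.37 dB more gain reduction.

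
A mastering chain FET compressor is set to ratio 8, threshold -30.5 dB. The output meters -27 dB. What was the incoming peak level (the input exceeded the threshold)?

-2.5 dB

Post-compression overshoot = -27 − (-30.5) = 3.5 dB.
Input overshoot = R × output overshoot = 28 dB → input = -30.5 + 28 = -2.5 dB.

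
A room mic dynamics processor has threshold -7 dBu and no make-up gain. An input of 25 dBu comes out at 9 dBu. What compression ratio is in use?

Input overshoot = 25 − (-7) = 32 dB; output overshoot = 9 − (-7) = 16 dB.
Ratio = 32 / 16 = 2.

2:1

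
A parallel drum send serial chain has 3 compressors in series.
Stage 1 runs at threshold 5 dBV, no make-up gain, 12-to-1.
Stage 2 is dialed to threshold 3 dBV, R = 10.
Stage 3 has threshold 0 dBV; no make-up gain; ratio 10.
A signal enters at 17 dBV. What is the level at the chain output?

Stage 1: overshoot 12 dB → 12/12 = 1 dB → 6 dBV.
Stage 2: 3 dB above 3 dBV, reduced 10:1 to 0.3 dB above → 3.3 dBV.
Stage 3: overshoot 3.3 dB → 3.3/10 = 0.33 dB → 0.33 dBV.

0.33 dBV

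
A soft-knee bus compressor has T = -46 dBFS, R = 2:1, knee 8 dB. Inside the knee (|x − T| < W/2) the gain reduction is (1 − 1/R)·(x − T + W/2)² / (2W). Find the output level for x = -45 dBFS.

-45.78125 dBFS

x − T + W/2 = -45 − (-46) + 4 = 5.
GR = (1 − 1/2) × 5² / 16 = 0.5 × 25 / 16 = 0.78125 dB.
Output = -45 − 0.78125 = -45.78125 dBFS.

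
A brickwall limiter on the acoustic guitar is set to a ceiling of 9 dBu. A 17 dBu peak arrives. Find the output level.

The limiter clamps the peak to its 9 dBu ceiling.

9 dBu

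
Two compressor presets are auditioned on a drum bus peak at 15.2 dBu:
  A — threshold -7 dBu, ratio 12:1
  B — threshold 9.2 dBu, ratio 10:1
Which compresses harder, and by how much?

A: overshoot 22.2 dB → output overshoot 1.85 dB → GR 20.35 dB.
B: overshoot 6 dB → output overshoot 0.6 dB → GR 5.4 dB.
A applies 14.95 dB more gain reduction.

A, by 14.95 dB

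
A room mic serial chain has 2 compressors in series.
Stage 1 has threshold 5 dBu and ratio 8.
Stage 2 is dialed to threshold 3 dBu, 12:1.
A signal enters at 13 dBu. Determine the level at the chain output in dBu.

Stage 1: 8 dB above 5 dBu, reduced 8:1 to 1 dB above → 6 dBu.
Stage 2: 6 dBu is 3 dB over 3 dBu; at 12:1 that becomes 0.25 dB over, giving 3.25 dBu.

3.25 dBu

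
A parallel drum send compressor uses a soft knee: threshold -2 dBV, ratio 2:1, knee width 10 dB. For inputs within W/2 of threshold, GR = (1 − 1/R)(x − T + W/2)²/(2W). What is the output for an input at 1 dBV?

x − T + W/2 = 1 − (-2) + 5 = 8.
GR = (1 − 1/2) × 8² / 20 = 0.5 × 64 / 20 = 1.6 dB.
Output = 1 − 1.6 = -0.6 dBV.

-0.6 dBV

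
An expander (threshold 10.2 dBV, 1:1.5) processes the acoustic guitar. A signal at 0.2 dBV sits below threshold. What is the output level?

-4.8 dBV

Undershoot = 10.2 − 0.2 = 10 dB.
At 1:1.5, that expands to 15 dB under threshold.
Output = 10.2 − 15 = -4.8 dBV.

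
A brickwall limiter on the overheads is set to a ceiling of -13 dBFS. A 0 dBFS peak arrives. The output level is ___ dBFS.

-13 dBFS

At ∞:1, everything above -13 dBFS is held at the ceiling.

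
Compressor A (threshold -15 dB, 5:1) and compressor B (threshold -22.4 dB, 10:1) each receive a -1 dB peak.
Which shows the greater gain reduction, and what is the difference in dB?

B, by 8.06 dB

A: overshoot 14 dB → output overshoot 2.8 dB → GR 11.2 dB.
B: overshoot 21.4 dB → output overshoot 2.14 dB → GR 19.26 dB.
Difference: 8.06 dB in favour of B.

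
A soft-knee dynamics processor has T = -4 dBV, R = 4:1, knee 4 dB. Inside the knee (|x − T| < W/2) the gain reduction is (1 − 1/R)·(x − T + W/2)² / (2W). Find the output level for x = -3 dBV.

-3.84375 dBV

x − T + W/2 = -3 − (-4) + 2 = 3.
GR = (1 − 1/4) × 3² / 8 = 0.75 × 9 / 8 = 0.84375 dB.
Output = -3 − 0.84375 = -3.84375 dBV.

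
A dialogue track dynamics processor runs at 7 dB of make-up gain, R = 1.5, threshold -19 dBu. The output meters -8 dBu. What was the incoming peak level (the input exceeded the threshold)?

Before make-up, the level was -8 − 7 = -15 dBu.
That's 4 dB above the -19 dBu threshold.
Before 1.5:1 compression the overshoot was 4 × 1.5 = 6 dB, so input = -19 + 6 = -13 dBu.

-13 dBu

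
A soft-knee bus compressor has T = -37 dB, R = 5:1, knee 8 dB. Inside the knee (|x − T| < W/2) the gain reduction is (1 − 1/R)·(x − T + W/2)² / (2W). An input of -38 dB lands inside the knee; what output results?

x − T + W/2 = -38 − (-37) + 4 = 3.
GR = (1 − 1/5) × 3² / 16 = 0.8 × 9 / 16 = 0.45 dB.
Output = -38 − 0.45 = -38.45 dB.

-38.45 dB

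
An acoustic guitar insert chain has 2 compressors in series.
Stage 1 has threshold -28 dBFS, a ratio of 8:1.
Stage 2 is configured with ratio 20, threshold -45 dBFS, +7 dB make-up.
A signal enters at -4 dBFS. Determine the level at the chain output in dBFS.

-37 dBFS

Stage 1: overshoot 24 dB → 24/8 = 3 dB → -25 dBFS.
Stage 2: -25 dBFS is 20 dB over -45 dBFS; at 20:1 that becomes 1 dB over, giving -44 dBFS; +7 dB make-up → -37 dBFS.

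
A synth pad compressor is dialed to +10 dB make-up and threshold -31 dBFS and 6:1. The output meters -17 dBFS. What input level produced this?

-7 dBFS

Stripping the +10 dB make-up gives -27 dBFS at the gain stage.
The compressed level sits -27 − (-31) = 4 dB over threshold.
Input overshoot = R × output overshoot = 24 dB → input = -31 + 24 = -7 dBFS.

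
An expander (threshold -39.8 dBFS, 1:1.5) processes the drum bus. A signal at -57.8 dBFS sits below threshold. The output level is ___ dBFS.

The input is 18 dB below the -39.8 dBFS threshold.
A 1:1.5 expander multiplies undershoot by 1.5: 18 × 1.5 = 27 dB below threshold.
Output = -39.8 − 27 = -66.8 dBFS.

-66.8 dBFS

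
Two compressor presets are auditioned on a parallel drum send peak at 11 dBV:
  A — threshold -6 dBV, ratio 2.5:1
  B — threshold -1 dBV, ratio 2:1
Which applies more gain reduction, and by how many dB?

A, by 4.2 dB

A: overshoot 17 dB → output overshoot 6.8 dB → GR 10.2 dB.
B: overshoot 12 dB → output overshoot 6 dB → GR 6 dB.
A applies 4.2 dB more gain reduction.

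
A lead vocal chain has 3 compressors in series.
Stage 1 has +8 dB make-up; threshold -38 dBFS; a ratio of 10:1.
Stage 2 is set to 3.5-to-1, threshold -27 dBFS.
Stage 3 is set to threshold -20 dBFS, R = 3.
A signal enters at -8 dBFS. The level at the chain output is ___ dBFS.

-27 dBFS

Stage 1: -8 dBFS is 30 dB over -38 dBFS; at 10:1 that becomes 3 dB over, giving -35 dBFS; +8 dB make-up → -27 dBFS.
Stage 2: below threshold (-27 ≤ -27); passes unchanged; output -27 dBFS.
Stage 3: below threshold (-27 ≤ -20); passes unchanged; output -27 dBFS.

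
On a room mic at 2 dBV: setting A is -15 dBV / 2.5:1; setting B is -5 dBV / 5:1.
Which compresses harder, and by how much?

A, by 4.6 dB

A: overshoot 17 dB → output overshoot 6.8 dB → GR 10.2 dB.
B: overshoot 7 dB → output overshoot 1.4 dB → GR 5.6 dB.
Difference: 4.6 dB in favour of A.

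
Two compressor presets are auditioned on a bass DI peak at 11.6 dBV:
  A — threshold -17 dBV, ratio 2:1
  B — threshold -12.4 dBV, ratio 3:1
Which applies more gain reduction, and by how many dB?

A: GR = 28.6 − 28.6/2 = 14.3 dB.
B: GR = 24 − 24/3 = 16 dB.
B applies 1.7 dB more gain reduction.

B, by 1.7 dB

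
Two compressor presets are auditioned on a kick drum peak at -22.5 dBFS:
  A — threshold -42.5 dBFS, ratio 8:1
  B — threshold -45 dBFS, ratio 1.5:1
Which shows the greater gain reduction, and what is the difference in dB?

A, by 10 dB

A: GR = 20 − 20/8 = 17.5 dB.
B: GR = 22.5 − 22.5/1.5 = 7.5 dB.
A applies 10 dB more gain reduction.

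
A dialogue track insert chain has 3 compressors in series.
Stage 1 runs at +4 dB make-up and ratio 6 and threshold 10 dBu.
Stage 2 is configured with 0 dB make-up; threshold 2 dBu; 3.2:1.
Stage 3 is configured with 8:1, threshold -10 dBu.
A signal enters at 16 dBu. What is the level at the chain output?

Stage 1: 16 dBu is 6 dB over 10 dBu; at 6:1 that becomes 1 dB over, giving 11 dBu; +4 dB make-up → 15 dBu.
Stage 2: overshoot 13 dB → 13/3.2 = 4.0625 dB → 6.0625 dBu.
Stage 3: overshoot 16.0625 dB → 16.0625/8 = 2.007812 dB → -7.992188 dBu.

-7.992188 dBu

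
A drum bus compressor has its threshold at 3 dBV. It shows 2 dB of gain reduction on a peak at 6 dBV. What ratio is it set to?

3:1

Input overshoot = 6 − 3 = 3 dB.
Output overshoot = 3 − 2 = 1 dB.
Ratio = input overshoot / output overshoot = 3 / 1 = 3.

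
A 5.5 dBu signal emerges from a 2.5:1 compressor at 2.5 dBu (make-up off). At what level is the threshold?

Input is 5 dB above T (since output overshoot × R = input overshoot: (2.5 − T)·2.5 = 5.5 − T gives T = 0.5 dBu).
Check: 0.5 + (5.5 − 0.5)/2.5 = 0.5 + 2 = 2.5 dBu. ✓

0.5 dBu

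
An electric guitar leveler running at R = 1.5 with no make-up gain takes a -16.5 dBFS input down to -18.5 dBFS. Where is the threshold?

-22.5 dBFS

Gain reduction = -16.5 − (-18.5) = 2 dB; output overshoot = GR / (R − 1) = 2 / 0.5 = 4 dB.
Threshold = output − output overshoot = -18.5 − 4 = -22.5 dBFS.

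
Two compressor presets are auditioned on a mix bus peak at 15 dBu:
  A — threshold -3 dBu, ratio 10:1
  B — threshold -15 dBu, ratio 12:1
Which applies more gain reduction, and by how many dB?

A: overshoot 18 dB → output overshoot 1.8 dB → GR 16.2 dB.
B: overshoot 30 dB → output overshoot 2.5 dB → GR 27.5 dB.
Difference: 11.3 dB in favour of B.

B, by 11.3 dB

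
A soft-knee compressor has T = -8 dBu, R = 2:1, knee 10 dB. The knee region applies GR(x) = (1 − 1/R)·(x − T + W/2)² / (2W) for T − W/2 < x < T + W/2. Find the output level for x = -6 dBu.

x − T + W/2 = -6 − (-8) + 5 = 7.
GR = (1 − 1/2) × 7² / 20 = 0.5 × 49 / 20 = 1.225 dB.
Output = -6 − 1.225 = -7.225 dBu.

-7.225 dBu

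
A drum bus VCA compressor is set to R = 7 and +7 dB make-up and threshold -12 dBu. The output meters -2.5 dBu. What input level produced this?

Stripping the +7 dB make-up gives -9.5 dBu at the gain stage.
Post-compression overshoot = -9.5 − (-12) = 2.5 dB.
Undo the ratio: input overshoot = 2.5 × 7 = 17.5 dB, giving input = 5.5 dBu.

5.5 dBu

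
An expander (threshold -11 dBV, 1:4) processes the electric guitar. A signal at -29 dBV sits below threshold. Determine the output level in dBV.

-83 dBV

Below threshold, a 1:4 expander applies gain = (4−1)×(T − x) of attenuation.
(4−1) × 18 = 54 dB, so output = -29 − 54 = -83 dBV.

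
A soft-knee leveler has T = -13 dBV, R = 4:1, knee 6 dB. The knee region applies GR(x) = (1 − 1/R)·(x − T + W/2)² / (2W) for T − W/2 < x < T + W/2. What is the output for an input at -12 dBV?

-13 dBV

x − T + W/2 = -12 − (-13) + 3 = 4.
GR = (1 − 1/4) × 4² / 12 = 0.75 × 16 / 12 = 1 dB.
Output = -12 − 1 = -13 dBV.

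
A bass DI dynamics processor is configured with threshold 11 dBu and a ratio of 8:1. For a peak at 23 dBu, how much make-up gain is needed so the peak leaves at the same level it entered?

10.5 dB

Without make-up, output = threshold + overshoot/8 = 11 + 1.5 = 12.5 dBu.
Gap to target: 10.5 dB.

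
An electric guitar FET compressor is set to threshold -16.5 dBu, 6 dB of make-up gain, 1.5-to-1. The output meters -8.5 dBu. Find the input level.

Stripping the +6 dB make-up gives -14.5 dBu at the gain stage.
That's 2 dB above the -16.5 dBu threshold.
Undo the ratio: input overshoot = 2 × 1.5 = 3 dB, giving input = -13.5 dBu.

-13.5 dBu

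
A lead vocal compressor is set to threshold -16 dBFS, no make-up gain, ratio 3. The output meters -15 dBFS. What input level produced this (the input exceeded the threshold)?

-13 dBFS

That's 1 dB above the -16 dBFS threshold.
Before 3:1 compression the overshoot was 1 × 3 = 3 dB, so input = -16 + 3 = -13 dBFS.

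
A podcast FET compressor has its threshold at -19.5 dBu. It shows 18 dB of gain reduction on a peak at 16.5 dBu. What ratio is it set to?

Input overshoot = 16.5 − (-19.5) = 36 dB.
Output overshoot = 36 − 18 = 18 dB.
Ratio = input overshoot / output overshoot = 36 / 18 = 2.

2:1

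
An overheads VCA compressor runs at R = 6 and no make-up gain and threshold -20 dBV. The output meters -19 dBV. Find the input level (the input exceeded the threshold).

The compressed level sits -19 − (-20) = 1 dB over threshold.
Input overshoot = R × output overshoot = 6 dB → input = -20 + 6 = -14 dBV.

-14 dBV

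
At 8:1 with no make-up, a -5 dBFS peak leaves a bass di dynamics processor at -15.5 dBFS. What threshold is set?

Gain reduction = -5 − (-15.5) = 10.5 dB; output overshoot = GR / (R − 1) = 10.5 / 7 = 1.5 dB.
Threshold = output − output overshoot = -15.5 − 1.5 = -17 dBFS.

-17 dBFS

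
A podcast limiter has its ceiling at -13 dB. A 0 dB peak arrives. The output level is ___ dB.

The limiter clamps the peak to its -13 dB ceiling.

-13 dB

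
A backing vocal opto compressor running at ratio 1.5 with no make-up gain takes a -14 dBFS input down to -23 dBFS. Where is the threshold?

-41 dBFS

Gain reduction = -14 − (-23) = 9 dB; output overshoot = GR / (R − 1) = 9 / 0.5 = 18 dB.
Threshold = output − output overshoot = -23 − 18 = -41 dBFS.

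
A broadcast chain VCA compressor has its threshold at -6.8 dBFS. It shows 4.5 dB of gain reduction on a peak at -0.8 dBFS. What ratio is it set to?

Input overshoot = -0.8 − (-6.8) = 6 dB.
Output overshoot = 6 − 4.5 = 1.5 dB.
Ratio = input overshoot / output overshoot = 6 / 1.5 = 4.

4:1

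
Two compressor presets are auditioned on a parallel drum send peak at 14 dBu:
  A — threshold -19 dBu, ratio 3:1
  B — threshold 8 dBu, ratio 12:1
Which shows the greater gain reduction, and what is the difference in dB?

A: GR = 33 − 33/3 = 22 dB.
B: GR = 6 − 6/12 = 5.5 dB.
Difference: 16.5 dB in favour of A.

A, by 16.5 dB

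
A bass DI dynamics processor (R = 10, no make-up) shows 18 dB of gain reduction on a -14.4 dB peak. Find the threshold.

Gain reduction = -14.4 − (-32.4) = 18 dB; output overshoot = GR / (R − 1) = 18 / 9 = 2 dB.
Threshold = output − output overshoot = -32.4 − 2 = -34.4 dB.

-34.4 dB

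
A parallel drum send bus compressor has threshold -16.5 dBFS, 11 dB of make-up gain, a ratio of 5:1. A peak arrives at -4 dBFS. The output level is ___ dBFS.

-4 dBFS sits 12.5 dB over threshold.
At 5:1 the overshoot is divided by 5, leaving 2.5 dB above threshold.
That puts the output at -14 dBFS; make-up adds 11 dB, giving -3 dBFS.

-3 dBFS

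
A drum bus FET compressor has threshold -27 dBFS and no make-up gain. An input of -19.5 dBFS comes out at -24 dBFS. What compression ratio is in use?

2.5:1

Input overshoot = -19.5 − (-27) = 7.5 dB; output overshoot = -24 − (-27) = 3 dB.
Ratio = 7.5 / 3 = 2.5.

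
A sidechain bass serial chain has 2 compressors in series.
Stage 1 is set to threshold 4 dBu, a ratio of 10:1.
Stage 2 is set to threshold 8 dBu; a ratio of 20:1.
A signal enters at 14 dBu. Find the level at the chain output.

Stage 1: overshoot 10 dB → 10/10 = 1 dB → 5 dBu.
Stage 2: 5 dBu is at or below the 8 dBu threshold — no compression; output 5 dBu.

5 dBu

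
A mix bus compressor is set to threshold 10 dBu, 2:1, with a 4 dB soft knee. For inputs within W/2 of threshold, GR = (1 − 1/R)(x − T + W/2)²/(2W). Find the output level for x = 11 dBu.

x − T + W/2 = 11 − 10 + 2 = 3.
GR = (1 − 1/2) × 3² / 8 = 0.5 × 9 / 8 = 0.5625 dB.
Output = 11 − 0.5625 = 10.4375 dBu.

10.4375 dBu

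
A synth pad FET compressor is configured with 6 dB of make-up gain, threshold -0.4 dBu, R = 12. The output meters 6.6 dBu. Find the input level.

Remove make-up: 6.6 − 6 = 0.6 dBu.
That's 1 dB above the -0.4 dBu threshold.
Undo the ratio: input overshoot = 1 × 12 = 12 dB, giving input = 11.6 dBu.

11.6 dBu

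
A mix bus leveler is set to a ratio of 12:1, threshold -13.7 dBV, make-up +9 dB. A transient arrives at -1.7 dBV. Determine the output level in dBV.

The input is 12 dB above the -13.7 dBV threshold.
At 12:1 the overshoot is divided by 12, leaving 1 dB above threshold.
So the level is -13.7 + 1 = -12.7 dBV; make-up adds 9 dB, giving -3.7 dBV.

-3.7 dBV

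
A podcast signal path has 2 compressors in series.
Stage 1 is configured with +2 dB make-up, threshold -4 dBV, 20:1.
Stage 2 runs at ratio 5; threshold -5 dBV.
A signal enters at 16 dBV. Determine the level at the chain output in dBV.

Stage 1: 20 dB above -4 dBV, reduced 20:1 to 1 dB above → -3 dBV; +2 dB make-up → -1 dBV.
Stage 2: -1 dBV is 4 dB over -5 dBV; at 5:1 that becomes 0.8 dB over, giving -4.2 dBV.

-4.2 dBV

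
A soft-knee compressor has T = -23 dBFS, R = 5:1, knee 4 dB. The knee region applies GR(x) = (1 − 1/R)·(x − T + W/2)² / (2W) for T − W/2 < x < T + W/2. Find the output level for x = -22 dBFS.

x − T + W/2 = -22 − (-23) + 2 = 3.
GR = (1 − 1/5) × 3² / 8 = 0.8 × 9 / 8 = 0.9 dB.
Output = -22 − 0.9 = -22.9 dBFS.

-22.9 dBFS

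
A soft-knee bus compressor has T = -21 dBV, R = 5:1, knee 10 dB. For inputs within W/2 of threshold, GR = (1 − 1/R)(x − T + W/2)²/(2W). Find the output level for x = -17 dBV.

x − T + W/2 = -17 − (-21) + 5 = 9.
GR = (1 − 1/5) × 9² / 20 = 0.8 × 81 / 20 = 3.24 dB.
Output = -17 − 3.24 = -20.24 dBV.

-20.24 dBV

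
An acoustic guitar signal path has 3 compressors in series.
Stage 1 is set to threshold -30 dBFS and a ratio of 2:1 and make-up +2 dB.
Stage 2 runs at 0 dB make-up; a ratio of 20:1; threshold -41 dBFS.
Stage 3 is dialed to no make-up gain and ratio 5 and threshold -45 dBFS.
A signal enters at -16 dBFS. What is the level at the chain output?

-44 dBFS

Stage 1: 14 dB above -30 dBFS, reduced 2:1 to 7 dB above → -23 dBFS; +2 dB make-up → -21 dBFS.
Stage 2: 20 dB above -41 dBFS, reduced 20:1 to 1 dB above → -40 dBFS.
Stage 3: overshoot 5 dB → 5/5 = 1 dB → -44 dBFS.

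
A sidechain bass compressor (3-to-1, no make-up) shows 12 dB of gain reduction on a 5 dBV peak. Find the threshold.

-13 dBV

Let T be the threshold. Output overshoot = (input overshoot)/R, so -7 − T = (5 − T)/3.
3·(-7 − T) = 5 − T → 2·T = -21 − 5 = -26.
T = -26/2 = -13 dBV.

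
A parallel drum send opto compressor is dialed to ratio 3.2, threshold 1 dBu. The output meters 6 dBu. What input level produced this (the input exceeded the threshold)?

17 dBu

Post-compression overshoot = 6 − 1 = 5 dB.
Undo the ratio: input overshoot = 5 × 3.2 = 16 dB, giving input = 17 dBu.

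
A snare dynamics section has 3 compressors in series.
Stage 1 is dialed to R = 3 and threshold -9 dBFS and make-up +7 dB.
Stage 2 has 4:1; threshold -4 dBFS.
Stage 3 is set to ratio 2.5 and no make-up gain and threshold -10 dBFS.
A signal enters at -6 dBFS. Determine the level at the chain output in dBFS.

Stage 1: overshoot 3 dB → 3/3 = 1 dB → -8 dBFS; +7 dB make-up → -1 dBFS.
Stage 2: 3 dB above -4 dBFS, reduced 4:1 to 0.75 dB above → -3.25 dBFS.
Stage 3: -3.25 dBFS is 6.75 dB over -10 dBFS; at 2.5:1 that becomes 2.7 dB over, giving -7.3 dBFS.

-7.3 dBFS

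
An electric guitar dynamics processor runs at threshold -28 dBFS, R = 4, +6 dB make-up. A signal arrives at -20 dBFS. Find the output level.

Overshoot: -20 − (-28) = 8 dB.
4:1 compression reduces that to 8/4 = 2 dB over.
So the level is -28 + 2 = -26 dBFS; make-up adds 6 dB, giving -20 dBFS.

-20 dBFS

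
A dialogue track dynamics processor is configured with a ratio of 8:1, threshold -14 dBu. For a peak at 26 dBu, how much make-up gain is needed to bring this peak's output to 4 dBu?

Without make-up, output = threshold + overshoot/8 = -14 + 5 = -9 dBu.
Gap to target: 13 dB.

13 dB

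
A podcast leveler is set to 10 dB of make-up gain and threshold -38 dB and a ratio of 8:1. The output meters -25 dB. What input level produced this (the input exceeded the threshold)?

-14 dB

Stripping the +10 dB make-up gives -35 dB at the gain stage.
Post-compression overshoot = -35 − (-38) = 3 dB.
Undo the ratio: input overshoot = 3 × 8 = 24 dB, giving input = -14 dB.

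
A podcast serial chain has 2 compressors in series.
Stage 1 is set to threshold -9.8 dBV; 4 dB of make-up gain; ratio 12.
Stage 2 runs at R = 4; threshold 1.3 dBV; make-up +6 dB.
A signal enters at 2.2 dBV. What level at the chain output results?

Stage 1: 2.2 dBV is 12 dB over -9.8 dBV; at 12:1 that becomes 1 dB over, giving -8.8 dBV; +4 dB make-up → -4.8 dBV.
Stage 2: below threshold (-4.8 ≤ 1.3); passes unchanged; make-up brings it to 1.2 dBV.

1.2 dBV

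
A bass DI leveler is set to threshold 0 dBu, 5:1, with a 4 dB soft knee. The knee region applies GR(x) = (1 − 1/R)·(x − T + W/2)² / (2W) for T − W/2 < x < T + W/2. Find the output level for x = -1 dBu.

-1.1 dBu

x − T + W/2 = -1 − 0 + 2 = 1.
GR = (1 − 1/5) × 1² / 8 = 0.8 × 1 / 8 = 0.1 dB.
Output = -1 − 0.1 = -1.1 dBu.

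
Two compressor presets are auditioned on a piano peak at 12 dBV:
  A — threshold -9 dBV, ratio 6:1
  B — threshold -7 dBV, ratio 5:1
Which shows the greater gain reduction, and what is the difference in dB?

A: 21 dB over, compressed to 3.5 dB over, so 17.5 dB of GR.
B: 19 dB over, compressed to 3.8 dB over, so 15.2 dB of GR.
A applies 2.3 dB more gain reduction.

A, by 2.3 dB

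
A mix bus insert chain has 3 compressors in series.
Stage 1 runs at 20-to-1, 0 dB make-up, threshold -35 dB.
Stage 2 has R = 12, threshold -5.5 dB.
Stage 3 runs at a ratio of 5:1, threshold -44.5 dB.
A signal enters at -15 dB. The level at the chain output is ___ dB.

Stage 1: overshoot 20 dB → 20/20 = 1 dB → -34 dB.
Stage 2: -34 dB is at or below the -5.5 dB threshold — no compression; output -34 dB.
Stage 3: 10.5 dB above -44.5 dB, reduced 5:1 to 2.1 dB above → -42.4 dB.

-42.4 dB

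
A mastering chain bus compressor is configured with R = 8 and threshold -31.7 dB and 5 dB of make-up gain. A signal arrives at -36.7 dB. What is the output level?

-31.7 dB

-36.7 dB is 5 dB below the -31.7 dB threshold, so no gain reduction is applied.
Make-up gain adds 5 dB: -36.7 + 5 = -31.7 dB.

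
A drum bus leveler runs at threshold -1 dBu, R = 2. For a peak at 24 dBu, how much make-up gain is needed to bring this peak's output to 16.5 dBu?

Overshoot 25 dB → 25/2 = 12.5 dB after compression, so the compressed level is -1 + 12.5 = 11.5 dBu.
Make-up = target − compressed = 16.5 − 11.5 = 5 dB.

5 dB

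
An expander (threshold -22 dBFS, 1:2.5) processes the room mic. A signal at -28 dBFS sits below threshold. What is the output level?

Undershoot = (-22) − (-28) = 6 dB.
At 1:2.5, that expands to 15 dB under threshold.
Output = -22 − 15 = -37 dBFS.

-37 dBFS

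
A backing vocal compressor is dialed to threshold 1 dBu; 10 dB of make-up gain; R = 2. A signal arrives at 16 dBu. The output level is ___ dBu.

16 dBu sits 15 dB over threshold.
At 2:1 the overshoot is divided by 2, leaving 7.5 dB above threshold.
Output = 1 + 7.5 = 8.5 dBu; make-up adds 10 dB, giving 18.5 dBu.

18.5 dBu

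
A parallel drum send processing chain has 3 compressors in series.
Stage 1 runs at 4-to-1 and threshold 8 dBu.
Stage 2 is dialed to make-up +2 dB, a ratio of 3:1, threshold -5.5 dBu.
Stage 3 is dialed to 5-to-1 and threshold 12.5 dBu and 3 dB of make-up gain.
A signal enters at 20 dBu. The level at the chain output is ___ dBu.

Stage 1: 12 dB above 8 dBu, reduced 4:1 to 3 dB above → 11 dBu.
Stage 2: overshoot 16.5 dB → 16.5/3 = 5.5 dB → 0 dBu; +2 dB make-up → 2 dBu.
Stage 3: 2 dBu is at or below the 12.5 dBu threshold — no compression; make-up brings it to 5 dBu.

5 dBu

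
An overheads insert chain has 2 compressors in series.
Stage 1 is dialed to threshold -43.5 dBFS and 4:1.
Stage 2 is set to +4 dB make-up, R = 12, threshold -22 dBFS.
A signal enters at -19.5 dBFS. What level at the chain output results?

Stage 1: overshoot 24 dB → 24/4 = 6 dB → -37.5 dBFS.
Stage 2: -37.5 dBFS ≤ -22 dBFS, so stage 2 doesn't engage; make-up brings it to -33.5 dBFS.

-33.5 dBFS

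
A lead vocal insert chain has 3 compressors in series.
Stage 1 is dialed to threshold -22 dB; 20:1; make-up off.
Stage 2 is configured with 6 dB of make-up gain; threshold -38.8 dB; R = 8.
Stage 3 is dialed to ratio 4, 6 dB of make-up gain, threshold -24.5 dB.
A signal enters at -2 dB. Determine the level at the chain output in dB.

-24.575 dB

Stage 1: overshoot 20 dB → 20/20 = 1 dB → -21 dB.
Stage 2: overshoot 17.8 dB → 17.8/8 = 2.225 dB → -36.575 dB; +6 dB make-up → -30.575 dB.
Stage 3: -30.575 dB ≤ -24.5 dB, so stage 3 doesn't engage; make-up brings it to -24.575 dB.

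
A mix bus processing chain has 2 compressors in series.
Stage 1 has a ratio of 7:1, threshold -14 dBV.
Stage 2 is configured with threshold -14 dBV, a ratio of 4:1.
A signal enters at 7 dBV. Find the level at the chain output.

Stage 1: 21 dB above -14 dBV, reduced 7:1 to 3 dB above → -11 dBV.
Stage 2: 3 dB above -14 dBV, reduced 4:1 to 0.75 dB above → -13.25 dBV.

-13.25 dBV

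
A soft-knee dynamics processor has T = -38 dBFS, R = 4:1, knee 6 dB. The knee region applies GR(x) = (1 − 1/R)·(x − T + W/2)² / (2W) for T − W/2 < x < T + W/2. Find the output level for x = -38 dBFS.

-38.5625 dBFS

x − T + W/2 = -38 − (-38) + 3 = 3.
GR = (1 − 1/4) × 3² / 12 = 0.75 × 9 / 12 = 0.5625 dB.
Output = -38 − 0.5625 = -38.5625 dBFS.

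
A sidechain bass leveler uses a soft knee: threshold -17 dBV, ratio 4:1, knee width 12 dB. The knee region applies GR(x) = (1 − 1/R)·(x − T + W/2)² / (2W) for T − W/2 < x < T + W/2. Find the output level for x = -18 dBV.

-18.78125 dBV

x − T + W/2 = -18 − (-17) + 6 = 5.
GR = (1 − 1/4) × 5² / 24 = 0.75 × 25 / 24 = 0.78125 dB.
Output = -18 − 0.78125 = -18.78125 dBV.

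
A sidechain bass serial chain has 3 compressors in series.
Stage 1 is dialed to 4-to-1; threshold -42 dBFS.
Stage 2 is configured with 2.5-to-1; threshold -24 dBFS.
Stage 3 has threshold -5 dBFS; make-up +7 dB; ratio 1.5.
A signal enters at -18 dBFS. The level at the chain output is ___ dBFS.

-29 dBFS

Stage 1: overshoot 24 dB → 24/4 = 6 dB → -36 dBFS.
Stage 2: below threshold (-36 ≤ -24); passes unchanged; output -36 dBFS.
Stage 3: below threshold (-36 ≤ -5); passes unchanged; make-up brings it to -29 dBFS.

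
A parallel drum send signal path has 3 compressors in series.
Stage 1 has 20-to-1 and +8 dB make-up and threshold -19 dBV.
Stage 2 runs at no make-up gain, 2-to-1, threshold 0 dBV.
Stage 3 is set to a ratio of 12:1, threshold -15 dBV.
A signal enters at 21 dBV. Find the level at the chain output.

Stage 1: 21 dBV is 40 dB over -19 dBV; at 20:1 that becomes 2 dB over, giving -17 dBV; +8 dB make-up → -9 dBV.
Stage 2: -9 dBV is at or below the 0 dBV threshold — no compression; output -9 dBV.
Stage 3: overshoot 6 dB → 6/12 = 0.5 dB → -14.5 dBV.

-14.5 dBV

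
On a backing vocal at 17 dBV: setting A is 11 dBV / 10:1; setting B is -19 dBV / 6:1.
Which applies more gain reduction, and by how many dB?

A: overshoot 6 dB → output overshoot 0.6 dB → GR 5.4 dB.
B: overshoot 36 dB → output overshoot 6 dB → GR 30 dB.
B reduces 24.6 dB more.

B, by 24.6 dB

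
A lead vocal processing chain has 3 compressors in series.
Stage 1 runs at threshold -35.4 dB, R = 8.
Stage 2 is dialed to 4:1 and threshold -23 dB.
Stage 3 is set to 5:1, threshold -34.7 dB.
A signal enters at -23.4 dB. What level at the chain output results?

Stage 1: -23.4 dB is 12 dB over -35.4 dB; at 8:1 that becomes 1.5 dB over, giving -33.9 dB.
Stage 2: -33.9 dB ≤ -23 dB, so stage 2 doesn't engage; output -33.9 dB.
Stage 3: 0.8 dB above -34.7 dB, reduced 5:1 to 0.16 dB above → -34.54 dB.

-34.54 dB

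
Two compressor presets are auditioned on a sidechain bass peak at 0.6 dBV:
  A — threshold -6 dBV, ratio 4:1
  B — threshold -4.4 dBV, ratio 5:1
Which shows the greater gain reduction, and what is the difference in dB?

A, by 0.95 dB

A: overshoot 6.6 dB → output overshoot 1.65 dB → GR 4.95 dB.
B: overshoot 5 dB → output overshoot 1 dB → GR 4 dB.
A applies 0.95 dB more gain reduction.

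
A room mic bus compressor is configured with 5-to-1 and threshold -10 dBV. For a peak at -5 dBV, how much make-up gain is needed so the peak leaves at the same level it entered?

The peak compresses to -10 + 5/5 = -9 dBV.
To reach -5 dBV requires -5 − (-9) = 4 dB of make-up.

4 dB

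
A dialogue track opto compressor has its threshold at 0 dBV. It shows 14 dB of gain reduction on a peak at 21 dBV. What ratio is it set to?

Input overshoot = 21 − 0 = 21 dB.
Output overshoot = 21 − 14 = 7 dB.
Ratio = input overshoot / output overshoot = 21 / 7 = 3.

3:1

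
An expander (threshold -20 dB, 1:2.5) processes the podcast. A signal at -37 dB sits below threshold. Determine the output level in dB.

-62.5 dB

Below threshold, a 1:2.5 expander applies gain = (2.5−1)×(T − x) of attenuation.
(2.5−1) × 17 = 25.5 dB, so output = -37 − 25.5 = -62.5 dB.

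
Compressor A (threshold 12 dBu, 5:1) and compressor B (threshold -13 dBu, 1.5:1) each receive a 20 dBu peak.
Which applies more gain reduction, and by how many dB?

A: overshoot 8 dB → output overshoot 1.6 dB → GR 6.4 dB.
B: overshoot 33 dB → output overshoot 22 dB → GR 11 dB.
Difference: 4.6 dB in favour of B.

B, by 4.6 dB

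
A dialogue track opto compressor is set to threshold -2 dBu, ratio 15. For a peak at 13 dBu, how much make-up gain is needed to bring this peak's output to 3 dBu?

4 dB

Overshoot 15 dB → 15/15 = 1 dB after compression, so the compressed level is -2 + 1 = -1 dBu.
Make-up = target − compressed = 3 − (-1) = 4 dB.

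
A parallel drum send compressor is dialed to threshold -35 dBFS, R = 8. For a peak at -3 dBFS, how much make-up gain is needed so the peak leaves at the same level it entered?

The peak compresses to -35 + 32/8 = -31 dBFS.
To reach -3 dBFS requires -3 − (-31) = 28 dB of make-up.

28 dB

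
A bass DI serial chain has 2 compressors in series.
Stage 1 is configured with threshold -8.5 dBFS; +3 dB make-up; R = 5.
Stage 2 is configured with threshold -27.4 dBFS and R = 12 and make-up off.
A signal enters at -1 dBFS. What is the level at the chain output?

Stage 1: -1 dBFS is 7.5 dB over -8.5 dBFS; at 5:1 that becomes 1.5 dB over, giving -7 dBFS; +3 dB make-up → -4 dBFS.
Stage 2: 23.4 dB above -27.4 dBFS, reduced 12:1 to 1.95 dB above → -25.45 dBFS.

-25.45 dBFS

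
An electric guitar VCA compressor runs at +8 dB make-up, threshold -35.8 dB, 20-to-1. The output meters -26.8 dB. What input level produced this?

Before make-up, the level was -26.8 − 8 = -34.8 dB.
The compressed level sits -34.8 − (-35.8) = 1 dB over threshold.
Input overshoot = R × output overshoot = 20 dB → input = -35.8 + 20 = -15.8 dB.

-15.8 dB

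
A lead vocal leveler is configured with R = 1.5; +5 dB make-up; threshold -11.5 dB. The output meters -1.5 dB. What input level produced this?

-4 dB

Remove make-up: -1.5 − 5 = -6.5 dB.
The compressed level sits -6.5 − (-11.5) = 5 dB over threshold.
Undo the ratio: input overshoot = 5 × 1.5 = 7.5 dB, giving input = -4 dB.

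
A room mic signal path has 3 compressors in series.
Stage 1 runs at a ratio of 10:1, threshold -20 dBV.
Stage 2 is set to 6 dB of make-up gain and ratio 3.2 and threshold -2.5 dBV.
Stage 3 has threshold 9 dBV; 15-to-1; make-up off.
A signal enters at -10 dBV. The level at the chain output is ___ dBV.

-13 dBV

Stage 1: 10 dB above -20 dBV, reduced 10:1 to 1 dB above → -19 dBV.
Stage 2: below threshold (-19 ≤ -2.5); passes unchanged; make-up brings it to -13 dBV.
Stage 3: -13 dBV ≤ 9 dBV, so stage 3 doesn't engage; output -13 dBV.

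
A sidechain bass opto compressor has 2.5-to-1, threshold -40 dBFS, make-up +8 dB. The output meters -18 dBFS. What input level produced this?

-5 dBFS

Remove make-up: -18 − 8 = -26 dBFS.
That's 14 dB above the -40 dBFS threshold.
Before 2.5:1 compression the overshoot was 14 × 2.5 = 35 dB, so input = -40 + 35 = -5 dBFS.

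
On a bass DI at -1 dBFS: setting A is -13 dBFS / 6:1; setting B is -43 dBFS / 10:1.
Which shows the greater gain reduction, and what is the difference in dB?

A: GR = 12 − 12/6 = 10 dB.
B: GR = 42 − 42/10 = 37.8 dB.
B reduces 27.8 dB more.

B, by 27.8 dB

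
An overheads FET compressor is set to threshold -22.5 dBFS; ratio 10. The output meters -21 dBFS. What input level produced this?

-7.5 dBFS

Post-compression overshoot = -21 − (-22.5) = 1.5 dB.
Input overshoot = R × output overshoot = 15 dB → input = -22.5 + 15 = -7.5 dBFS.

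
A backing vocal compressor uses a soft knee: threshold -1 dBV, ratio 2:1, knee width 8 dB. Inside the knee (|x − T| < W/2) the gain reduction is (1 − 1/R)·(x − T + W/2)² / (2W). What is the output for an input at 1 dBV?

x − T + W/2 = 1 − (-1) + 4 = 6.
GR = (1 − 1/2) × 6² / 16 = 0.5 × 36 / 16 = 1.125 dB.
Output = 1 − 1.125 = -0.125 dBV.

-0.125 dBV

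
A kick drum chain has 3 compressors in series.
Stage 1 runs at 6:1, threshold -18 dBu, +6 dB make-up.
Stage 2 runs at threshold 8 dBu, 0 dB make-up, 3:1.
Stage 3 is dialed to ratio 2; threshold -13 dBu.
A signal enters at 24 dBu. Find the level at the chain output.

Stage 1: overshoot 42 dB → 42/6 = 7 dB → -11 dBu; +6 dB make-up → -5 dBu.
Stage 2: -5 dBu ≤ 8 dBu, so stage 2 doesn't engage; output -5 dBu.
Stage 3: overshoot 8 dB → 8/2 = 4 dB → -9 dBu.

-9 dBu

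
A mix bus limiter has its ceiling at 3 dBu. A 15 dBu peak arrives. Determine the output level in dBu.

3 dBu

The limiter clamps the peak to its 3 dBu ceiling.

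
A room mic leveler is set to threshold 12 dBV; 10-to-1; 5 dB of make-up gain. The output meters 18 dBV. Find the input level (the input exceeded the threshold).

Remove make-up: 18 − 5 = 13 dBV.
That's 1 dB above the 12 dBV threshold.
Before 10:1 compression the overshoot was 1 × 10 = 10 dB, so input = 12 + 10 = 22 dBV.

22 dBV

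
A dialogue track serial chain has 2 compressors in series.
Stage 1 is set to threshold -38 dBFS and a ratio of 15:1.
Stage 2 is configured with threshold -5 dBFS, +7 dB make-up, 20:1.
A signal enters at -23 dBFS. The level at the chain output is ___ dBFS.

Stage 1: overshoot 15 dB → 15/15 = 1 dB → -37 dBFS.
Stage 2: -37 dBFS is at or below the -5 dBFS threshold — no compression; make-up brings it to -30 dBFS.

-30 dBFS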